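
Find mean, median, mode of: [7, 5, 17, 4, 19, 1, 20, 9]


Sorted: [1, 4, 5, 7, 9, 17, 19, 20]
Mean = 82/8 = 41/4
Median = 8
Freq: {7: 1, 5: 1, 17: 1, 4: 1, 19: 1, 1: 1, 20: 1, 9: 1}
Mode: No mode

Mean=41/4, Median=8, Mode=No mode


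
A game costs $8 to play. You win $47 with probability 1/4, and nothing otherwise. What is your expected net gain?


E[gain] = (47-8)×1/4 + (-8)×3/4
= 39/4 - 6 = 15/4

Expected net gain = $15/4 ≈ $3.75


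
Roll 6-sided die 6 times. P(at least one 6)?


P(no 6)^6 = (5/6)^6 = 15625/46656
P(≥1) = 1 - 15625/46656 = 31031/46656

P = 31031/46656 ≈ 66.51%


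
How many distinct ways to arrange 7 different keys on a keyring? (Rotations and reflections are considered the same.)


Free circular arrangements: rotations and reflections both identified.
(n-1)!/2 = 6!/2 = 720/2 = 360

360


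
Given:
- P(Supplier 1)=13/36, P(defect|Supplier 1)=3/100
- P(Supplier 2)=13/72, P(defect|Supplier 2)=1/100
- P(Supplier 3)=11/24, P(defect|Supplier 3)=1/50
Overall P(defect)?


P(B) = Σ P(B|Aᵢ)×P(Aᵢ)
  3/100×13/36 = 13/1200
  1/100×13/72 = 13/7200
  1/50×11/24 = 11/1200
Sum = 157/7200

P(defect) = 157/7200 ≈ 2.18%


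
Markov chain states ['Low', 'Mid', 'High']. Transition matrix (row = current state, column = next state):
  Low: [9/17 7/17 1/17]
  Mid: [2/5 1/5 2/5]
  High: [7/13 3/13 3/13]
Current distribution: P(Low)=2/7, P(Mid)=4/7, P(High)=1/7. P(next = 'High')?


P(next=High) = Σᵢ P(now=i)×P(i→High)
= 2/7×1/17 + 4/7×2/5 + 1/7×3/13
= 2/119 + 8/35 + 3/91 = 2153/7735

P = 2153/7735 ≈ 0.2783


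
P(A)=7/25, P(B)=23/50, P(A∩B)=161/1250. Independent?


P(A)×P(B) = 161/1250
P(A∩B) = 161/1250
Equal ✓ → Independent

Yes, independent


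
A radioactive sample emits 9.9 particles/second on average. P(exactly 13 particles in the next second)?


Poisson(λ=9.9): P(X=13) = e^(-λ)×λ^k/k!
= e^(-9.9) × 9.9^13 / 13!
≈ 5.017468206e-05 × 8.77521022999e+12 / 6227020800 ≈ 0.070707

P(X=13) ≈ 0.070707 ≈ 7.07%


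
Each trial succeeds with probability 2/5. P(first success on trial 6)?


Geometric: P(X=6) = (1-p)^(k-1)×p = (3/5)^5×2/5 = 486/15625

P(X=6) = 486/15625 ≈ 3.11%


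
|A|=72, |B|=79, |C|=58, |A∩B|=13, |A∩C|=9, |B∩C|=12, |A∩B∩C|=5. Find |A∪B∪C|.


|A∪B∪C| = 72+79+58-13-9-12+5 = 180

|A∪B∪C| = 180


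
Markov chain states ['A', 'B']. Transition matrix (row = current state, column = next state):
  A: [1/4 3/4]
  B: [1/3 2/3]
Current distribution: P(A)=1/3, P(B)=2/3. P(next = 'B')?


P(next=B) = Σᵢ P(now=i)×P(i→B)
= 1/3×3/4 + 2/3×2/3
= 1/4 + 4/9 = 25/36

P = 25/36 ≈ 0.6944


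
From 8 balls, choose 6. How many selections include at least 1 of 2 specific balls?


Complement: C(8,6) - C(6,6) = 28 - 1 = 27

27


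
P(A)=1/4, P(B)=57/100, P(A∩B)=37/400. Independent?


P(A)×P(B) = 57/400
P(A∩B) = 37/400
Not equal → NOT independent

No, not independent


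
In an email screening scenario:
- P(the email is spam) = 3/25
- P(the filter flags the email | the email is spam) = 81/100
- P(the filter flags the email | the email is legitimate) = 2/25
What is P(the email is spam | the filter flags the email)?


Using Bayes' theorem:
P(A|B) = P(B|A)·P(A) / P(B)

P(the filter flags the email) = 81/100 × 3/25 + 2/25 × 22/25
= 243/2500 + 44/625 = 419/2500

P(the email is spam|the filter flags the email) = (243/2500) / (419/2500) = 243/419

P(the email is spam|the filter flags the email) = 243/419 ≈ 58.00%


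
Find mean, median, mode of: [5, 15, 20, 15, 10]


Sorted: [5, 10, 15, 15, 20]
Mean = 65/5 = 13
Median = 15
Freq: {5: 1, 15: 2, 20: 1, 10: 1}
Mode: [15]

Mean=13, Median=15, Mode=15


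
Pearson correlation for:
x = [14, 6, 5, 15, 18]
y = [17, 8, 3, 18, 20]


n=5, Σx=58, Σy=66, Σxy=931, Σx²=806, Σy²=1086
r = (5×931 - 58×66)/√((5×806 - 58²)(5×1086 - 66²))
= 827/√(666×1074) = 827/√715284 ≈ 827/845.7446 ≈ 0.9778

r ≈ 0.9778


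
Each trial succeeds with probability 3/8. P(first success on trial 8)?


Geometric: P(X=8) = (1-p)^(k-1)×p = (5/8)^7×3/8 = 234375/16777216

P(X=8) = 234375/16777216 ≈ 1.40%


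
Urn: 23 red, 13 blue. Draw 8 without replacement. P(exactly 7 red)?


Hypergeometric: C(23,7)×C(13,1)/C(36,8)
= 245157×13/30260340 = 5681/53940

P(X=7) = 5681/53940 ≈ 10.53%


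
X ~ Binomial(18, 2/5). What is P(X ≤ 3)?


P(X ≤ 3) = Σ P(X=i) for i=0..3
P(X=0) = 387420489/3814697265625
P(X=1) = 4649045868/3814697265625
P(X=2) = 26344593252/3814697265625
P(X=3) = 93669664896/3814697265625
Sum = 25010144901/762939453125

P(X ≤ 3) = 25010144901/762939453125 ≈ 3.28%


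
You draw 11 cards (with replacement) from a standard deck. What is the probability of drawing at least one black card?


P(not a black card) = 26/52 = 1/2
P(none in 11 draws) = (1/2)^11 = 1/2048
P(≥1 black card) = 1 - 1/2048 = 2047/2048

P = 2047/2048 ≈ 99.95%


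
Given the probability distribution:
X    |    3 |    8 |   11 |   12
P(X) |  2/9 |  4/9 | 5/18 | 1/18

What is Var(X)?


E[X] = 143/18
E[X²] = 1297/18
Var(X) = E[X²] - (E[X])² = 1297/18 - 20449/324 = 2897/324

Var(X) = 2897/324 ≈ 8.9414


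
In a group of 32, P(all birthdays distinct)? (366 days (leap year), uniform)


P(all different) = Π(366-i)/366 for i=0..31
= (366/366)×(365/366)×...×(335/366)
= 0.247626

P ≈ 0.2476 ≈ 24.76%


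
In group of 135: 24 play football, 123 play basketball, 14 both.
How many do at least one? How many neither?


|A∪B| = 24+123-14 = 133
Neither = 135-133 = 2

At least one: 133; Neither: 2


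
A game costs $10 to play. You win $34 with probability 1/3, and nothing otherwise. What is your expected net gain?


E[gain] = (34-10)×1/3 + (-10)×2/3
= 8 - 20/3 = 4/3

Expected net gain = $4/3 ≈ $1.33


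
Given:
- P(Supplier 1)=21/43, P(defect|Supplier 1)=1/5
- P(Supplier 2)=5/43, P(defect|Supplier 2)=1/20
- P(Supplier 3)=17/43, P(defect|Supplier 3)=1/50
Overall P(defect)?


P(B) = Σ P(B|Aᵢ)×P(Aᵢ)
  1/5×21/43 = 21/215
  1/20×5/43 = 1/172
  1/50×17/43 = 17/2150
Sum = 479/4300

P(defect) = 479/4300 ≈ 11.14%


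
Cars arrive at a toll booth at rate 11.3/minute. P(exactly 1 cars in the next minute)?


Poisson(λ=11.3): P(X=1) = e^(-λ)×λ^k/k!
= e^(-11.3) × 11.3^1 / 1!
≈ 1.237292426e-05 × 11.3 / 1 ≈ 0.000140

P(X=1) ≈ 0.000140 ≈ 0.01%


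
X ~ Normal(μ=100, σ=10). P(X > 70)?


z = (70-100)/10 = -3.0
P(X > 70) = 1 - P(Z ≤ -3.0) = 1 - 0.0013 = 0.9987

P(X > 70) ≈ 0.9987


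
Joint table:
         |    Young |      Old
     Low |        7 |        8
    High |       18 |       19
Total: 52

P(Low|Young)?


P(Low|Young) = 7/(7+18) = 7/25

P = 7/25 ≈ 28.00%


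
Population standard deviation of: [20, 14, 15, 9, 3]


Mean = 61/5
  (20-61/5)²=1521/25
  (14-61/5)²=81/25
  (15-61/5)²=196/25
  (9-61/5)²=256/25
  (3-61/5)²=2116/25
Σ(x-μ)² = 834/5
σ² = (834/5)/5 = 834/25

σ = √(834/25) ≈ 5.7758


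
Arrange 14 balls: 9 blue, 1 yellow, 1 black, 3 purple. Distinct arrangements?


14!/(9!×1!×1!×3!) = 40040

40040


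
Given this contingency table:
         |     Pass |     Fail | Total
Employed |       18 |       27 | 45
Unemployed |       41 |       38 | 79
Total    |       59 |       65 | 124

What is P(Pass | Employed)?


P(Pass | Employed) = 18/(18+27) = 18/45 = 2/5

P(Pass|Employed) = 2/5 ≈ 40.00%


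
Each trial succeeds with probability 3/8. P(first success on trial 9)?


Geometric: P(X=9) = (1-p)^(k-1)×p = (5/8)^8×3/8 = 1171875/134217728

P(X=9) = 1171875/134217728 ≈ 0.87%


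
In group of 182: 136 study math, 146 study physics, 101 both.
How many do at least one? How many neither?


|A∪B| = 136+146-101 = 181
Neither = 182-181 = 1

At least one: 181; Neither: 1


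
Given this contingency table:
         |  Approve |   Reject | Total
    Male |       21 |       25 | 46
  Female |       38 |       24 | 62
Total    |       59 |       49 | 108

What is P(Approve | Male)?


P(Approve | Male) = 21/(21+25) = 21/46

P(Approve|Male) = 21/46 ≈ 45.65%


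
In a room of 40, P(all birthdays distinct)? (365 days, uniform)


P(all different) = Π(365-i)/365 for i=0..39
= (365/365)×(364/365)×...×(326/365)
= 0.108768

P ≈ 0.1088 ≈ 10.88%


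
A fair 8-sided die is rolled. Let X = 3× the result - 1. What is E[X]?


E[die] = (1+8)/2 = 9/2
E[X] = 3×9/2 - 1 = 25/2

E[X] = 25/2


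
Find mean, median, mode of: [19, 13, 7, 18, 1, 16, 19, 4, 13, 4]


Sorted: [1, 4, 4, 7, 13, 13, 16, 18, 19, 19]
Mean = 114/10 = 57/5
Median = 13
Freq: {19: 2, 13: 2, 7: 1, 18: 1, 1: 1, 16: 1, 4: 2}
Mode: [4, 13, 19]

Mean=57/5, Median=13, Mode=[4, 13, 19]


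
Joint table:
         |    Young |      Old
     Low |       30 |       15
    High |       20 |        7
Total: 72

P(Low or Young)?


P(Low∨Young) = P(Low) + P(Young) - P(Low∧Young)
= (45 + 50 - 30)/72 = 65/72

P = 65/72 ≈ 90.28%


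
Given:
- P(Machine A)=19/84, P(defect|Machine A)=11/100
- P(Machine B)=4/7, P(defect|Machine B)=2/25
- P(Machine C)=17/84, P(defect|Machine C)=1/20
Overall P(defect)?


P(B) = Σ P(B|Aᵢ)×P(Aᵢ)
  11/100×19/84 = 209/8400
  2/25×4/7 = 8/175
  1/20×17/84 = 17/1680
Sum = 113/1400

P(defect) = 113/1400 ≈ 8.07%


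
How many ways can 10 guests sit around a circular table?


Circular arrangements of 10 distinct objects: fix one position to break rotational symmetry.
(n-1)! = 9! = 362880

362880


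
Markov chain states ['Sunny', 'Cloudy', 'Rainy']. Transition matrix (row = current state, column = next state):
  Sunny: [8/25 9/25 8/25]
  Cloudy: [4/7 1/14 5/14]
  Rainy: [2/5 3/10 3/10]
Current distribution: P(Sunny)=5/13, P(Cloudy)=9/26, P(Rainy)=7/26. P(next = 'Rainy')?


P(next=Rainy) = Σᵢ P(now=i)×P(i→Rainy)
= 5/13×8/25 + 9/26×5/14 + 7/26×3/10
= 8/65 + 45/364 + 21/260 = 149/455

P = 149/455 ≈ 0.3275


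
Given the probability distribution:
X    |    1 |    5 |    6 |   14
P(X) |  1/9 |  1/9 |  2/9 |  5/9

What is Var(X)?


E[X] = 88/9
E[X²] = 1078/9
Var(X) = E[X²] - (E[X])² = 1078/9 - 7744/81 = 1958/81

Var(X) = 1958/81 ≈ 24.1728


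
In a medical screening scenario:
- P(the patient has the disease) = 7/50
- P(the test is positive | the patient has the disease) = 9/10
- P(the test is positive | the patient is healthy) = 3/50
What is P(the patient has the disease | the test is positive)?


Using Bayes' theorem:
P(A|B) = P(B|A)·P(A) / P(B)

P(the test is positive) = 9/10 × 7/50 + 3/50 × 43/50
= 63/500 + 129/2500 = 111/625

P(the patient has the disease|the test is positive) = (63/500) / (111/625) = 105/148

P(the patient has the disease|the test is positive) = 105/148 ≈ 70.95%


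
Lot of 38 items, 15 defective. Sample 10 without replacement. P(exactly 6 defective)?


Hypergeometric: C(15,6)×C(23,4)/C(38,10)
= 5005×8855/472733756 = 4029025/42975796

P(X=6) = 4029025/42975796 ≈ 9.38%


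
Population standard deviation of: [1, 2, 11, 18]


Mean = 32/4 = 8
  (1-8)²=49
  (2-8)²=36
  (11-8)²=9
  (18-8)²=100
Σ(x-μ)² = 194
σ² = 194/4 = 97/2

σ = √(97/2) ≈ 6.9642


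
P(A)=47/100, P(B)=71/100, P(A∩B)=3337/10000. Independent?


P(A)×P(B) = 3337/10000
P(A∩B) = 3337/10000
Equal ✓ → Independent

Yes, independent


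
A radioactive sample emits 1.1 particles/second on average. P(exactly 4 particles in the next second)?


Poisson(λ=1.1): P(X=4) = e^(-λ)×λ^k/k!
= e^(-1.1) × 1.1^4 / 4!
≈ 0.3328710837 × 1.4641 / 24 ≈ 0.020307

P(X=4) ≈ 0.020307 ≈ 2.03%


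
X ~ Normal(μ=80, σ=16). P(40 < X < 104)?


z₁=(40-80)/16=-2.5, z₂=(104-80)/16=1.5
P = Φ(1.5) - Φ(-2.5) = 0.933193 - 0.006210 = 0.926983 ≈ 0.9270

P(40 < X < 104) ≈ 0.9270


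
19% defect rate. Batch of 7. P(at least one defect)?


P(all good) = (81/100)^7 = 22876792454961/100000000000000
P(≥1 defect) = 77123207545039/100000000000000

P = 77123207545039/100000000000000 ≈ 77.12%


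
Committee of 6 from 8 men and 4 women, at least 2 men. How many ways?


Count by #men:
  2M,4W: C(8,2)×C(4,4)=28
  3M,3W: C(8,3)×C(4,3)=224
  4M,2W: C(8,4)×C(4,2)=420
  5M,1W: C(8,5)×C(4,1)=224
  6M,0W: C(8,6)×C(4,0)=28
Total = 924

924


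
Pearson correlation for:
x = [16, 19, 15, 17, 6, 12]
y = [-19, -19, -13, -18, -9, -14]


n=6, Σx=85, Σy=-92, Σxy=-1388, Σx²=1311, Σy²=1492
r = (6×(-1388) - 85×(-92))/√((6×1311 - 85²)(6×1492 - (-92)²))
= -508/√(641×488) = -508/√312808 ≈ -508/559.2924 ≈ -0.9083

r ≈ -0.9083


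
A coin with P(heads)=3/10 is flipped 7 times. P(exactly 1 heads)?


Binomial: P(X=1) = C(7,1)×p^1×(1-p)^6
= 7 × 3/10 × 117649/1000000 = 2470629/10000000

P(X=1) = 2470629/10000000 ≈ 24.71%


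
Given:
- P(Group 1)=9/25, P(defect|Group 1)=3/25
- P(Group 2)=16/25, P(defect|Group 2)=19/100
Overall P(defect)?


P(B) = Σ P(B|Aᵢ)×P(Aᵢ)
  3/25×9/25 = 27/625
  19/100×16/25 = 76/625
Sum = 103/625

P(defect) = 103/625 ≈ 16.48%


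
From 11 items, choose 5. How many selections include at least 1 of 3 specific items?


Complement: C(11,5) - C(8,5) = 462 - 56 = 406

406


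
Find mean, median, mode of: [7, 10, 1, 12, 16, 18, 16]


Sorted: [1, 7, 10, 12, 16, 16, 18]
Mean = 80/7
Median = 12
Freq: {7: 1, 10: 1, 1: 1, 12: 1, 16: 2, 18: 1}
Mode: [16]

Mean=80/7, Median=12, Mode=16


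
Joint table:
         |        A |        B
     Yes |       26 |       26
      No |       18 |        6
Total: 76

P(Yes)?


P(Yes) = (26+26)/76 = 52/76 = 13/19

P(Yes) = 13/19 ≈ 68.42%


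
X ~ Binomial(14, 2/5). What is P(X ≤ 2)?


P(X ≤ 2) = Σ P(X=i) for i=0..2
P(X=0) = 4782969/6103515625
P(X=1) = 44641044/6103515625
P(X=2) = 193444524/6103515625
Sum = 242868537/6103515625

P(X ≤ 2) = 242868537/6103515625 ≈ 3.98%


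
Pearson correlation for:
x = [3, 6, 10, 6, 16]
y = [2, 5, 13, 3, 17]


n=5, Σx=41, Σy=40, Σxy=456, Σx²=437, Σy²=496
r = (5×456 - 41×40)/√((5×437 - 41²)(5×496 - 40²))
= 640/√(504×880) = 640/√443520 ≈ 640/665.9730 ≈ 0.9610

r ≈ 0.9610


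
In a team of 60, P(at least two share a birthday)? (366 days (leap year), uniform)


P(all different) = Π(366-i)/366 for i=0..59
= 0.005966
P(match) = 1 - 0.005966 = 0.994034

P ≈ 0.9940 ≈ 99.40%


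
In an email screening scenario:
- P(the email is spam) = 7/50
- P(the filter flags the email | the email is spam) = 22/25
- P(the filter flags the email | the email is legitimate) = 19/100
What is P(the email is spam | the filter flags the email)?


Using Bayes' theorem:
P(A|B) = P(B|A)·P(A) / P(B)

P(the filter flags the email) = 22/25 × 7/50 + 19/100 × 43/50
= 77/625 + 817/5000 = 1433/5000

P(the email is spam|the filter flags the email) = (77/625) / (1433/5000) = 616/1433

P(the email is spam|the filter flags the email) = 616/1433 ≈ 42.99%


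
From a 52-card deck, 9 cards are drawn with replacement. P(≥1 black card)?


P(not a black card) = 26/52 = 1/2
P(none in 9 draws) = (1/2)^9 = 1/512
P(≥1 black card) = 1 - 1/512 = 511/512

P = 511/512 ≈ 99.80%


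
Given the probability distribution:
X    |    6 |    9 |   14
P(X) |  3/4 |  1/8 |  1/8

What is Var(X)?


E[X] = 59/8
E[X²] = 493/8
Var(X) = E[X²] - (E[X])² = 493/8 - 3481/64 = 463/64

Var(X) = 463/64 ≈ 7.2344


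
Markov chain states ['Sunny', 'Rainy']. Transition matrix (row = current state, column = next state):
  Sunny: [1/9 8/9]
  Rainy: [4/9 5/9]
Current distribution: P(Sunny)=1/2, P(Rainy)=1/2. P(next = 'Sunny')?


P(next=Sunny) = Σᵢ P(now=i)×P(i→Sunny)
= 1/2×1/9 + 1/2×4/9
= 1/18 + 2/9 = 5/18

P = 5/18 ≈ 0.2778


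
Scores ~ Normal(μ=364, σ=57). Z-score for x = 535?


z = (x - μ)/σ = (535 - 364)/57 = 3.0

z = 3.0


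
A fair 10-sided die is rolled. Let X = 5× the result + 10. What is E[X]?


E[die] = (1+10)/2 = 11/2
E[X] = 5×11/2 + 10 = 75/2

E[X] = 75/2


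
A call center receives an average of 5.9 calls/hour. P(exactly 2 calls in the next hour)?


Poisson(λ=5.9): P(X=2) = e^(-λ)×λ^k/k!
= e^(-5.9) × 5.9^2 / 2!
≈ 0.002739444819 × 34.81 / 2 ≈ 0.047680

P(X=2) ≈ 0.047680 ≈ 4.77%


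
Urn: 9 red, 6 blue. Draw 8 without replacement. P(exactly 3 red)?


Hypergeometric: C(9,3)×C(6,5)/C(15,8)
= 84×6/6435 = 56/715

P(X=3) = 56/715 ≈ 7.83%


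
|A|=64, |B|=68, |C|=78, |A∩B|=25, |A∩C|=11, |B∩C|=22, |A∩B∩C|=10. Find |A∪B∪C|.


|A∪B∪C| = 64+68+78-25-11-22+10 = 162

|A∪B∪C| = 162


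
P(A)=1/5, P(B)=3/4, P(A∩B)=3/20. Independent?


P(A)×P(B) = 3/20
P(A∩B) = 3/20
Equal ✓ → Independent

Yes, independent


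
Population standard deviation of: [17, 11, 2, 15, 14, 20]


Mean = 79/6
  (17-79/6)²=529/36
  (11-79/6)²=169/36
  (2-79/6)²=4489/36
  (15-79/6)²=121/36
  (14-79/6)²=25/36
  (20-79/6)²=1681/36
Σ(x-μ)² = 1169/6
σ² = (1169/6)/6 = 1169/36

σ = √(1169/36) ≈ 5.6984


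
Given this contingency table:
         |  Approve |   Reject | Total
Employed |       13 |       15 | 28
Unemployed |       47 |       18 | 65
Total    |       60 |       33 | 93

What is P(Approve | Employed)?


P(Approve | Employed) = 13/(13+15) = 13/28

P(Approve|Employed) = 13/28 ≈ 46.43%


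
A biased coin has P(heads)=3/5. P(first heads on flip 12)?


Geometric: P(X=12) = (1-p)^(k-1)×p = (2/5)^11×3/5 = 6144/244140625

P(X=12) = 6144/244140625 ≈ 0.00%


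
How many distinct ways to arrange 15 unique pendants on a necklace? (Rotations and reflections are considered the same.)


Free circular arrangements: rotations and reflections both identified.
(n-1)!/2 = 14!/2 = 87178291200/2 = 43589145600

43589145600


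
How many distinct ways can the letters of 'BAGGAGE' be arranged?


Letters: 7, freq: {'B': 1, 'A': 2, 'G': 3, 'E': 1}
7!/(1!×2!×3!×1!) = 5040/12 = 420

420


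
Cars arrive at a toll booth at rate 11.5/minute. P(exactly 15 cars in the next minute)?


Poisson(λ=11.5): P(X=15) = e^(-λ)×λ^k/k!
= e^(-11.5) × 11.5^15 / 15!
≈ 1.01300936e-05 × 8.13706162916e+15 / 1307674368000 ≈ 0.063035

P(X=15) ≈ 0.063035 ≈ 6.30%


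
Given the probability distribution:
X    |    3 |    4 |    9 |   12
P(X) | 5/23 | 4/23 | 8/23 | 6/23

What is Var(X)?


E[X] = 175/23
E[X²] = 1621/23
Var(X) = E[X²] - (E[X])² = 1621/23 - 30625/529 = 6658/529

Var(X) = 6658/529 ≈ 12.5860


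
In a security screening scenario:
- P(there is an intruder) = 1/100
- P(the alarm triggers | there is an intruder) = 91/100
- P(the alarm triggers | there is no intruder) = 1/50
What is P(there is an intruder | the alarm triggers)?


Using Bayes' theorem:
P(A|B) = P(B|A)·P(A) / P(B)

P(the alarm triggers) = 91/100 × 1/100 + 1/50 × 99/100
= 91/10000 + 99/5000 = 289/10000

P(there is an intruder|the alarm triggers) = (91/10000) / (289/10000) = 91/289

P(there is an intruder|the alarm triggers) = 91/289 ≈ 31.49%


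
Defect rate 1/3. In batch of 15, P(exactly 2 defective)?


Binomial: P(X=2) = C(15,2)×p^2×(1-p)^13
= 105 × 1/9 × 8192/1594323 = 286720/4782969

P(X=2) = 286720/4782969 ≈ 5.99%


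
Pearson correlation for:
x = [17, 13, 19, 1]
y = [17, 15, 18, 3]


n=4, Σx=50, Σy=53, Σxy=829, Σx²=820, Σy²=847
r = (4×829 - 50×53)/√((4×820 - 50²)(4×847 - 53²))
= 666/√(780×579) = 666/√451620 ≈ 666/672.0268 ≈ 0.9910

r ≈ 0.9910


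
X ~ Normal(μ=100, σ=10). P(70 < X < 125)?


z₁=(70-100)/10=-3.0, z₂=(125-100)/10=2.5
P = Φ(2.5) - Φ(-3.0) = 0.993790 - 0.001350 = 0.992440 ≈ 0.9924

P(70 < X < 125) ≈ 0.9924


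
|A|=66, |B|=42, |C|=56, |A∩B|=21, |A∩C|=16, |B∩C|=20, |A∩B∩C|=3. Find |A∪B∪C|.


|A∪B∪C| = 66+42+56-21-16-20+3 = 110

|A∪B∪C| = 110


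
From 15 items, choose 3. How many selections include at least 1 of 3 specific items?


Complement: C(15,3) - C(12,3) = 455 - 220 = 235

235


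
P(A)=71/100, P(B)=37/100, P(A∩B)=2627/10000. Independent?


P(A)×P(B) = 2627/10000
P(A∩B) = 2627/10000
Equal ✓ → Independent

Yes, independent


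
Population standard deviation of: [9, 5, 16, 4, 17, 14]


Mean = 65/6
  (9-65/6)²=121/36
  (5-65/6)²=1225/36
  (16-65/6)²=961/36
  (4-65/6)²=1681/36
  (17-65/6)²=1369/36
  (14-65/6)²=361/36
Σ(x-μ)² = 953/6
σ² = (953/6)/6 = 953/36

σ = √(953/36) ≈ 5.1451


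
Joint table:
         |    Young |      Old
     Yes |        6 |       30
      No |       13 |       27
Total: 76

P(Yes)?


P(Yes) = (6+30)/76 = 36/76 = 9/19

P(Yes) = 9/19 ≈ 47.37%


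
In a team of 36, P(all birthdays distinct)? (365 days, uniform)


P(all different) = Π(365-i)/365 for i=0..35
= (365/365)×(364/365)×...×(330/365)
= 0.167818

P ≈ 0.1678 ≈ 16.78%


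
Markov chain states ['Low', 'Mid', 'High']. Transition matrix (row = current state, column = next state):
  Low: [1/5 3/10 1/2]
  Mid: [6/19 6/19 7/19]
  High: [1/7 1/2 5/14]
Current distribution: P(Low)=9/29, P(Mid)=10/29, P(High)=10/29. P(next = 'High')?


P(next=High) = Σᵢ P(now=i)×P(i→High)
= 9/29×1/2 + 10/29×7/19 + 10/29×5/14
= 9/58 + 70/551 + 25/203 = 3127/7714

P = 3127/7714 ≈ 0.4054


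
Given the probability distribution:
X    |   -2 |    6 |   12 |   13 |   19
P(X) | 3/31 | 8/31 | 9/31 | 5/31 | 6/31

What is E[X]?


E[X] = Σ x·P(X=x)
= (-2)×(3/31) + (6)×(8/31) + (12)×(9/31) + (13)×(5/31) + (19)×(6/31)
= 329/31

E[X] = 329/31


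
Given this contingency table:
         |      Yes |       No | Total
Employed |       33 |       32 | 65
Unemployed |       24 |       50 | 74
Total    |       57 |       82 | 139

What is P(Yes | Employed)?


P(Yes | Employed) = 33/(33+32) = 33/65

P(Yes|Employed) = 33/65 ≈ 50.77%


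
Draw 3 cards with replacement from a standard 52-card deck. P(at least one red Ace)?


P(not a red Ace) = 50/52 = 25/26
P(none in 3 draws) = (25/26)^3 = 15625/17576
P(≥1 red Ace) = 1 - 15625/17576 = 1951/17576

P = 1951/17576 ≈ 11.10%


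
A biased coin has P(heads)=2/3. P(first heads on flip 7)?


Geometric: P(X=7) = (1-p)^(k-1)×p = (1/3)^6×2/3 = 2/2187

P(X=7) = 2/2187 ≈ 0.09%


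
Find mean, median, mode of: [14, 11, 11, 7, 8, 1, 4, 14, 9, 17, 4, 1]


Sorted: [1, 1, 4, 4, 7, 8, 9, 11, 11, 14, 14, 17]
Mean = 101/12
Median = 17/2
Freq: {14: 2, 11: 2, 7: 1, 8: 1, 1: 2, 4: 2, 9: 1, 17: 1}
Mode: [1, 4, 11, 14]

Mean=101/12, Median=17/2, Mode=[1, 4, 11, 14]


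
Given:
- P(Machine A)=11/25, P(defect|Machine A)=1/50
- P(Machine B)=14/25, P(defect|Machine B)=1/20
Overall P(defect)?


P(B) = Σ P(B|Aᵢ)×P(Aᵢ)
  1/50×11/25 = 11/1250
  1/20×14/25 = 7/250
Sum = 23/625

P(defect) = 23/625 ≈ 3.68%


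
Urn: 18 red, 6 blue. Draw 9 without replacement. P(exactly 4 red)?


Hypergeometric: C(18,4)×C(6,5)/C(24,9)
= 3060×6/1307504 = 135/9614

P(X=4) = 135/9614 ≈ 1.40%


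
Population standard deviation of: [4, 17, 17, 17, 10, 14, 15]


Mean = 94/7
  (4-94/7)²=4356/49
  (17-94/7)²=625/49
  (17-94/7)²=625/49
  (17-94/7)²=625/49
  (10-94/7)²=576/49
  (14-94/7)²=16/49
  (15-94/7)²=121/49
Σ(x-μ)² = 992/7
σ² = (992/7)/7 = 992/49

σ = √(992/49) ≈ 4.4994


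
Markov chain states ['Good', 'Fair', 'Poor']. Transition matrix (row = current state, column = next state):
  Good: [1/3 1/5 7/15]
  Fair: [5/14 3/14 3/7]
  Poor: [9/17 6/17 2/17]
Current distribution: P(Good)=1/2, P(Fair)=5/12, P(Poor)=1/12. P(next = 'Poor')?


P(next=Poor) = Σᵢ P(now=i)×P(i→Poor)
= 1/2×7/15 + 5/12×3/7 + 1/12×2/17
= 7/30 + 5/28 + 1/102 = 3011/7140

P = 3011/7140 ≈ 0.4217


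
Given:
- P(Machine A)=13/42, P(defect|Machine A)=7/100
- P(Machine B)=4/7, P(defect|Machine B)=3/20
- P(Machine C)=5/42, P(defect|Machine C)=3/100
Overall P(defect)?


P(B) = Σ P(B|Aᵢ)×P(Aᵢ)
  7/100×13/42 = 13/600
  3/20×4/7 = 3/35
  3/100×5/42 = 1/280
Sum = 233/2100

P(defect) = 233/2100 ≈ 11.10%


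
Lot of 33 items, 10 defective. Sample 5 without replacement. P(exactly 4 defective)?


Hypergeometric: C(10,4)×C(23,1)/C(33,5)
= 210×23/237336 = 805/39556

P(X=4) = 805/39556 ≈ 2.04%


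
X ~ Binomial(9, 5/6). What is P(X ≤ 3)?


P(X ≤ 3) = Σ P(X=i) for i=0..3
P(X=0) = 1/10077696
P(X=1) = 5/1119744
P(X=2) = 25/279936
P(X=3) = 875/839808
Sum = 5723/5038848

P(X ≤ 3) = 5723/5038848 ≈ 0.11%


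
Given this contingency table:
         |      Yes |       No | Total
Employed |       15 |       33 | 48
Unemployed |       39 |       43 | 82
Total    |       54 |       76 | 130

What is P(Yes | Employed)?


P(Yes | Employed) = 15/(15+33) = 15/48 = 5/16

P(Yes|Employed) = 5/16 ≈ 31.25%


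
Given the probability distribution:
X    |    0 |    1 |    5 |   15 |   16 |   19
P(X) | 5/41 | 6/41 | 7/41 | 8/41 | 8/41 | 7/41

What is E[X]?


E[X] = Σ x·P(X=x)
= (0)×(5/41) + (1)×(6/41) + (5)×(7/41) + (15)×(8/41) + (16)×(8/41) + (19)×(7/41)
= 422/41

E[X] = 422/41


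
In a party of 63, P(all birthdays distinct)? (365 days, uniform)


P(all different) = Π(365-i)/365 for i=0..62
= (365/365)×(364/365)×...×(303/365)
= 0.003396

P ≈ 0.0034 ≈ 0.34%


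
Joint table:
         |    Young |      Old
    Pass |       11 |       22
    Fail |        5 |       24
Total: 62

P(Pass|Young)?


P(Pass|Young) = 11/(11+5) = 11/16

P = 11/16 ≈ 68.75%


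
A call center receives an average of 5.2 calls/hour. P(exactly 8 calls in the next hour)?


Poisson(λ=5.2): P(X=8) = e^(-λ)×λ^k/k!
= e^(-5.2) × 5.2^8 / 8!
≈ 0.005516564421 × 534597.285315 / 40320 ≈ 0.073143

P(X=8) ≈ 0.073143 ≈ 7.31%


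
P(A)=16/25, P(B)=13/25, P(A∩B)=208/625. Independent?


P(A)×P(B) = 208/625
P(A∩B) = 208/625
Equal ✓ → Independent

Yes, independent


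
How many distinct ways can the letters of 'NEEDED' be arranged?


Letters: 6, freq: {'N': 1, 'E': 3, 'D': 2}
6!/(1!×3!×2!) = 720/12 = 60

60


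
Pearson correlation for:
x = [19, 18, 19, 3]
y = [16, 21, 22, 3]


n=4, Σx=59, Σy=62, Σxy=1109, Σx²=1055, Σy²=1190
r = (4×1109 - 59×62)/√((4×1055 - 59²)(4×1190 - 62²))
= 778/√(739×916) = 778/√676924 ≈ 778/822.7539 ≈ 0.9456

r ≈ 0.9456


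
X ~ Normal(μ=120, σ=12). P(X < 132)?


z = (132-120)/12 = 1.0
P(Z < 1.0) = 0.8413

P(X < 132) ≈ 0.8413


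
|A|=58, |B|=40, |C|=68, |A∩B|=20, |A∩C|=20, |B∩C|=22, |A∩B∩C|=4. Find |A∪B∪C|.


|A∪B∪C| = 58+40+68-20-20-22+4 = 108

|A∪B∪C| = 108


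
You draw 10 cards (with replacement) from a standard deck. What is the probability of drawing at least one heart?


P(not a heart) = 39/52 = 3/4
P(none in 10 draws) = (3/4)^10 = 59049/1048576
P(≥1 heart) = 1 - 59049/1048576 = 989527/1048576

P = 989527/1048576 ≈ 94.37%


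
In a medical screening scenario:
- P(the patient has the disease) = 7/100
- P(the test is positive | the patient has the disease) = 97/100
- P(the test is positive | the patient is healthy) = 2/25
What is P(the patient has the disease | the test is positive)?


Using Bayes' theorem:
P(A|B) = P(B|A)·P(A) / P(B)

P(the test is positive) = 97/100 × 7/100 + 2/25 × 93/100
= 679/10000 + 93/1250 = 1423/10000

P(the patient has the disease|the test is positive) = (679/10000) / (1423/10000) = 679/1423

P(the patient has the disease|the test is positive) = 679/1423 ≈ 47.72%


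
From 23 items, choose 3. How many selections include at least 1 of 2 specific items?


Complement: C(23,3) - C(21,3) = 1771 - 1330 = 441

441


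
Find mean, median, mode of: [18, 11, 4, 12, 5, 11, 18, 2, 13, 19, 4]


Sorted: [2, 4, 4, 5, 11, 11, 12, 13, 18, 18, 19]
Mean = 117/11
Median = 11
Freq: {18: 2, 11: 2, 4: 2, 12: 1, 5: 1, 2: 1, 13: 1, 19: 1}
Mode: [4, 11, 18]

Mean=117/11, Median=11, Mode=[4, 11, 18]


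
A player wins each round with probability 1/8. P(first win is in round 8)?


Geometric: P(X=8) = (1-p)^(k-1)×p = (7/8)^7×1/8 = 823543/16777216

P(X=8) = 823543/16777216 ≈ 4.91%


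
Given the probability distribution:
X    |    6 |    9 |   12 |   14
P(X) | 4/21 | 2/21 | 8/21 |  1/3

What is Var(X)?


E[X] = 236/21
E[X²] = 2830/21
Var(X) = E[X²] - (E[X])² = 2830/21 - 55696/441 = 3734/441

Var(X) = 3734/441 ≈ 8.4671


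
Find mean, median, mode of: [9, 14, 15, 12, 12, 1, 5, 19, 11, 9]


Sorted: [1, 5, 9, 9, 11, 12, 12, 14, 15, 19]
Mean = 107/10
Median = 23/2
Freq: {9: 2, 14: 1, 15: 1, 12: 2, 1: 1, 5: 1, 19: 1, 11: 1}
Mode: [9, 12]

Mean=107/10, Median=23/2, Mode=[9, 12]


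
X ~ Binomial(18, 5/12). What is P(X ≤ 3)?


P(X ≤ 3) = Σ P(X=i) for i=0..3
P(X=0) = 1628413597910449/26623333280885243904
P(X=1) = 1163152569936035/1479074071160291328
P(X=2) = 14123995492080425/2958148142320582656
P(X=3) = 10088568208628875/554652776685109248
Sum = 79241549162458613/3327916660110655488

P(X ≤ 3) = 79241549162458613/3327916660110655488 ≈ 2.38%


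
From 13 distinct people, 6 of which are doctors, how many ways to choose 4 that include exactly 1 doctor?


Choose 1 of the 6 doctors and 3 of the other 7 people:
C(6,1)×C(7,3) = 6×35 = 210

210


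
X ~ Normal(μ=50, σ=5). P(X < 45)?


z = (45-50)/5 = -1.0
P(Z < -1.0) = 0.1587

P(X < 45) ≈ 0.1587


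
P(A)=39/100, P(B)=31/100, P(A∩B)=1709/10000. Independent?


P(A)×P(B) = 1209/10000
P(A∩B) = 1709/10000
Not equal → NOT independent

No, not independent


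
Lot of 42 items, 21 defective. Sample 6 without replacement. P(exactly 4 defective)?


Hypergeometric: C(21,4)×C(21,2)/C(42,6)
= 5985×210/5245786 = 4725/19721

P(X=4) = 4725/19721 ≈ 23.96%


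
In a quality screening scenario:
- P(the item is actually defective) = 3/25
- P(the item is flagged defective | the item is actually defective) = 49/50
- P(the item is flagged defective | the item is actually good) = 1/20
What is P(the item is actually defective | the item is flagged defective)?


Using Bayes' theorem:
P(A|B) = P(B|A)·P(A) / P(B)

P(the item is flagged defective) = 49/50 × 3/25 + 1/20 × 22/25
= 147/1250 + 11/250 = 101/625

P(the item is actually defective|the item is flagged defective) = (147/1250) / (101/625) = 147/202

P(the item is actually defective|the item is flagged defective) = 147/202 ≈ 72.77%


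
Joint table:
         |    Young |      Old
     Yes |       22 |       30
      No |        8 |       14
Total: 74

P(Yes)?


P(Yes) = (22+30)/74 = 52/74 = 26/37

P(Yes) = 26/37 ≈ 70.27%


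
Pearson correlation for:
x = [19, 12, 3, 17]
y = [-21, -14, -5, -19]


n=4, Σx=51, Σy=-59, Σxy=-905, Σx²=803, Σy²=1023
r = (4×(-905) - 51×(-59))/√((4×803 - 51²)(4×1023 - (-59)²))
= -611/√(611×611) = -611/√373321 ≈ -611/611.0000 ≈ -1.0000

r ≈ -1.0000


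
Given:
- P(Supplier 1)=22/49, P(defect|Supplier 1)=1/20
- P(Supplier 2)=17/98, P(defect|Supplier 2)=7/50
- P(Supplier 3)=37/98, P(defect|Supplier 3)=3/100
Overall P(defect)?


P(B) = Σ P(B|Aᵢ)×P(Aᵢ)
  1/20×22/49 = 11/490
  7/50×17/98 = 17/700
  3/100×37/98 = 111/9800
Sum = 569/9800

P(defect) = 569/9800 ≈ 5.81%


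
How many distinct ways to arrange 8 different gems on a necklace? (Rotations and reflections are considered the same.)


Free circular arrangements: rotations and reflections both identified.
(n-1)!/2 = 7!/2 = 5040/2 = 2520

2520


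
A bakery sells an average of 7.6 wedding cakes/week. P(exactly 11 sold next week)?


Poisson(λ=7.6): P(X=11) = e^(-λ)×λ^k/k!
= e^(-7.6) × 7.6^11 / 11!
≈ 0.0005004514334 × 4885955588.58 / 39916800 ≈ 0.061257

P(X=11) ≈ 0.061257 ≈ 6.13%


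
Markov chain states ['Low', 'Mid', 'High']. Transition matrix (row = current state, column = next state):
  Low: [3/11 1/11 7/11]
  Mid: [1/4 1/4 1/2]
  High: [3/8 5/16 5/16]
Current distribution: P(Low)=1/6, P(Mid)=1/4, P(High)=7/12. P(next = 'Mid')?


P(next=Mid) = Σᵢ P(now=i)×P(i→Mid)
= 1/6×1/11 + 1/4×1/4 + 7/12×5/16
= 1/66 + 1/16 + 35/192 = 183/704

P = 183/704 ≈ 0.2599


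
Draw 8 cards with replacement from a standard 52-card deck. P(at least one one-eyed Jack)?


P(not a one-eyed Jack) = 50/52 = 25/26
P(none in 8 draws) = (25/26)^8 = 152587890625/208827064576
P(≥1 one-eyed Jack) = 1 - 152587890625/208827064576 = 56239173951/208827064576

P = 56239173951/208827064576 ≈ 26.93%


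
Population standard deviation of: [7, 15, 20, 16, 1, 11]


Mean = 70/6 = 35/3
  (7-35/3)²=196/9
  (15-35/3)²=100/9
  (20-35/3)²=625/9
  (16-35/3)²=169/9
  (1-35/3)²=1024/9
  (11-35/3)²=4/9
Σ(x-μ)² = 706/3
σ² = (706/3)/6 = 353/9

σ = √(353/9) ≈ 6.2628


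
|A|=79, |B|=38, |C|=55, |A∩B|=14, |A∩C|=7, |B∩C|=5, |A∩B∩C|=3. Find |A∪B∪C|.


|A∪B∪C| = 79+38+55-14-7-5+3 = 149

|A∪B∪C| = 149


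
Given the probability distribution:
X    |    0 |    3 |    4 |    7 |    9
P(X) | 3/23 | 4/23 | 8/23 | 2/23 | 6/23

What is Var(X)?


E[X] = 112/23
E[X²] = 748/23
Var(X) = E[X²] - (E[X])² = 748/23 - 12544/529 = 4660/529

Var(X) = 4660/529 ≈ 8.8091


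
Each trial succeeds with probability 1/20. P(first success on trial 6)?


Geometric: P(X=6) = (1-p)^(k-1)×p = (19/20)^5×1/20 = 2476099/64000000

P(X=6) = 2476099/64000000 ≈ 3.87%


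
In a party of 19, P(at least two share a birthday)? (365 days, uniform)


P(all different) = Π(365-i)/365 for i=0..18
= 0.620881
P(match) = 1 - 0.620881 = 0.379119

P ≈ 0.3791 ≈ 37.91%


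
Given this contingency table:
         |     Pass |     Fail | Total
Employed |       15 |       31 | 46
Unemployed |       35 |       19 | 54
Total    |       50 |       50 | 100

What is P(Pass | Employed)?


P(Pass | Employed) = 15/(15+31) = 15/46

P(Pass|Employed) = 15/46 ≈ 32.61%


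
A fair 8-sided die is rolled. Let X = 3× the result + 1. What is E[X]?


E[die] = (1+8)/2 = 9/2
E[X] = 3×9/2 + 1 = 29/2

E[X] = 29/2


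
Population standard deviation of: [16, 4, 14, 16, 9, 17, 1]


Mean = 77/7 = 11
  (16-11)²=25
  (4-11)²=49
  (14-11)²=9
  (16-11)²=25
  (9-11)²=4
  (17-11)²=36
  (1-11)²=100
Σ(x-μ)² = 248
σ² = 248/7

σ = √(248/7) ≈ 5.9522


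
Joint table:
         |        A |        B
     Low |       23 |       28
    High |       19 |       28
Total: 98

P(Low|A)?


P(Low|A) = 23/(23+19) = 23/42

P = 23/42 ≈ 54.76%


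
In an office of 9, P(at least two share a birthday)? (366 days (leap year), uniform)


P(all different) = Π(366-i)/366 for i=0..8
= 0.905624
P(match) = 1 - 0.905624 = 0.094376

P ≈ 0.0944 ≈ 9.44%


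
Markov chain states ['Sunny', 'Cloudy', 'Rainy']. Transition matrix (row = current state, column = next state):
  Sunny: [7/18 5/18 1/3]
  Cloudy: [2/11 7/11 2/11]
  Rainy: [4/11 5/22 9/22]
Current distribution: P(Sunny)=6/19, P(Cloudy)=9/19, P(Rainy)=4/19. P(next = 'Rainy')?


P(next=Rainy) = Σᵢ P(now=i)×P(i→Rainy)
= 6/19×1/3 + 9/19×2/11 + 4/19×9/22
= 2/19 + 18/209 + 18/209 = 58/209

P = 58/209 ≈ 0.2775


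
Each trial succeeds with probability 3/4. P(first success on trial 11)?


Geometric: P(X=11) = (1-p)^(k-1)×p = (1/4)^10×3/4 = 3/4194304

P(X=11) = 3/4194304 ≈ 0.00%


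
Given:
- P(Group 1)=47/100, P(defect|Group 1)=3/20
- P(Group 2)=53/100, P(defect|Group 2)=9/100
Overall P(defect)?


P(B) = Σ P(B|Aᵢ)×P(Aᵢ)
  3/20×47/100 = 141/2000
  9/100×53/100 = 477/10000
Sum = 591/5000

P(defect) = 591/5000 ≈ 11.82%


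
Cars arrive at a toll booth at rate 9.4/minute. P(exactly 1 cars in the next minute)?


Poisson(λ=9.4): P(X=1) = e^(-λ)×λ^k/k!
= e^(-9.4) × 9.4^1 / 1!
≈ 8.272406556e-05 × 9.4 / 1 ≈ 0.000778

P(X=1) ≈ 0.000778 ≈ 0.08%


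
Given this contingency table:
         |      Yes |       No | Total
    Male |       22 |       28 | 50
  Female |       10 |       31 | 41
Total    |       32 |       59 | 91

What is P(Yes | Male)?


P(Yes | Male) = 22/(22+28) = 22/50 = 11/25

P(Yes|Male) = 11/25 ≈ 44.00%


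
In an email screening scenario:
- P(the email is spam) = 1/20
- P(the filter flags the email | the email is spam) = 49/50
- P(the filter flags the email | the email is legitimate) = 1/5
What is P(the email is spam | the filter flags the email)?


Using Bayes' theorem:
P(A|B) = P(B|A)·P(A) / P(B)

P(the filter flags the email) = 49/50 × 1/20 + 1/5 × 19/20
= 49/1000 + 19/100 = 239/1000

P(the email is spam|the filter flags the email) = (49/1000) / (239/1000) = 49/239

P(the email is spam|the filter flags the email) = 49/239 ≈ 20.50%


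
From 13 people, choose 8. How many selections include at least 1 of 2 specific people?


Complement: C(13,8) - C(11,8) = 1287 - 165 = 1122

1122


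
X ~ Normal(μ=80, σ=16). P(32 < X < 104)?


z₁=(32-80)/16=-3.0, z₂=(104-80)/16=1.5
P = Φ(1.5) - Φ(-3.0) = 0.933193 - 0.001350 = 0.931843 ≈ 0.9318

P(32 < X < 104) ≈ 0.9318


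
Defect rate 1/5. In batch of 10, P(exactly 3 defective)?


Binomial: P(X=3) = C(10,3)×p^3×(1-p)^7
= 120 × 1/125 × 16384/78125 = 393216/1953125

P(X=3) = 393216/1953125 ≈ 20.13%


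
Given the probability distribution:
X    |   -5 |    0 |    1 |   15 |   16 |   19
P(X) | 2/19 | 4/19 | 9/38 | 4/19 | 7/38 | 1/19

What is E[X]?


E[X] = Σ x·P(X=x)
= (-5)×(2/19) + (0)×(4/19) + (1)×(9/38) + (15)×(4/19) + (16)×(7/38) + (19)×(1/19)
= 259/38

E[X] = 259/38


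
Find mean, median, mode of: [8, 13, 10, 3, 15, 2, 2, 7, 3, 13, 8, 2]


Sorted: [2, 2, 2, 3, 3, 7, 8, 8, 10, 13, 13, 15]
Mean = 86/12 = 43/6
Median = 15/2
Freq: {8: 2, 13: 2, 10: 1, 3: 2, 15: 1, 2: 3, 7: 1}
Mode: [2]

Mean=43/6, Median=15/2, Mode=2


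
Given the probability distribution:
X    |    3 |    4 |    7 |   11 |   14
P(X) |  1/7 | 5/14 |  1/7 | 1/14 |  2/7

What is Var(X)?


E[X] = 107/14
E[X²] = 1101/14
Var(X) = E[X²] - (E[X])² = 1101/14 - 11449/196 = 3965/196

Var(X) = 3965/196 ≈ 20.2296


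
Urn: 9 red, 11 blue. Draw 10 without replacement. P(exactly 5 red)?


Hypergeometric: C(9,5)×C(11,5)/C(20,10)
= 126×462/184756 = 1323/4199

P(X=5) = 1323/4199 ≈ 31.51%


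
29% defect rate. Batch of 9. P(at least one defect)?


P(all good) = (71/100)^9 = 45848500718449031/1000000000000000000
P(≥1 defect) = 954151499281550969/1000000000000000000

P = 954151499281550969/1000000000000000000 ≈ 95.42%


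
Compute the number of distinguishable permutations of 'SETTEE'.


Letters: 6, freq: {'S': 1, 'E': 3, 'T': 2}
6!/(1!×3!×2!) = 720/12 = 60

60


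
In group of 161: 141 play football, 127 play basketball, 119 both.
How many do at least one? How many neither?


|A∪B| = 141+127-119 = 149
Neither = 161-149 = 12

At least one: 149; Neither: 12


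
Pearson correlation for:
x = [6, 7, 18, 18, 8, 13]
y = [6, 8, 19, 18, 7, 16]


n=6, Σx=70, Σy=74, Σxy=1022, Σx²=966, Σy²=1090
r = (6×1022 - 70×74)/√((6×966 - 70²)(6×1090 - 74²))
= 952/√(896×1064) = 952/√953344 ≈ 952/976.3934 ≈ 0.9750

r ≈ 0.9750


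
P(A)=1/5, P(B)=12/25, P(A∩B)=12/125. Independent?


P(A)×P(B) = 12/125
P(A∩B) = 12/125
Equal ✓ → Independent

Yes, independent


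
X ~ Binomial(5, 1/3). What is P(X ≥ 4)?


P(X ≥ 4) = Σ P(X=i) for i=4..5
P(X=4) = 10/243
P(X=5) = 1/243
Sum = 11/243

P(X ≥ 4) = 11/243 ≈ 4.53%


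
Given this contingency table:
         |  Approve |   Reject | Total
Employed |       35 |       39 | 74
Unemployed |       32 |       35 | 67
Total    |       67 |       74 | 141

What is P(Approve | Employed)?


P(Approve | Employed) = 35/(35+39) = 35/74

P(Approve|Employed) = 35/74 ≈ 47.30%


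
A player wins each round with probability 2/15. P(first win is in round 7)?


Geometric: P(X=7) = (1-p)^(k-1)×p = (13/15)^6×2/15 = 9653618/170859375

P(X=7) = 9653618/170859375 ≈ 5.65%


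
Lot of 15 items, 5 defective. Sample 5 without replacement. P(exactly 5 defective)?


Hypergeometric: C(5,5)×C(10,0)/C(15,5)
= 1×1/3003 = 1/3003

P(X=5) = 1/3003 ≈ 0.03%


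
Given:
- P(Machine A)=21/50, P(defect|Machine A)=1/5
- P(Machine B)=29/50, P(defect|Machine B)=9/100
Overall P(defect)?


P(B) = Σ P(B|Aᵢ)×P(Aᵢ)
  1/5×21/50 = 21/250
  9/100×29/50 = 261/5000
Sum = 681/5000

P(defect) = 681/5000 ≈ 13.62%
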